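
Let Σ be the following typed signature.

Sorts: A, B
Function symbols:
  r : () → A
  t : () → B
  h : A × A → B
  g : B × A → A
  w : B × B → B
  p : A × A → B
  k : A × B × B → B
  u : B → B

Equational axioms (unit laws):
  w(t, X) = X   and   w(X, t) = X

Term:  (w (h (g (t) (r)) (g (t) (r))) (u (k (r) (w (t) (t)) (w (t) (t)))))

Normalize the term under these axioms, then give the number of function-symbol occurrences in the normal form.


1. (w (h (g (t) (r)) (g (t) (r))) (u (k (r) (w (t) (t)) (w (t) (t)))))  →  (w (h (g (t) (r)) (g (t) (r))) (u (k (r) (t) (w (t) (t)))))
2. (w (h (g (t) (r)) (g (t) (r))) (u (k (r) (t) (w (t) (t)))))  →  (w (h (g (t) (r)) (g (t) (r))) (u (k (r) (t) (t))))
normal form: (w (h (g (t) (r)) (g (t) (r))) (u (k (r) (t) (t))))

size = 13


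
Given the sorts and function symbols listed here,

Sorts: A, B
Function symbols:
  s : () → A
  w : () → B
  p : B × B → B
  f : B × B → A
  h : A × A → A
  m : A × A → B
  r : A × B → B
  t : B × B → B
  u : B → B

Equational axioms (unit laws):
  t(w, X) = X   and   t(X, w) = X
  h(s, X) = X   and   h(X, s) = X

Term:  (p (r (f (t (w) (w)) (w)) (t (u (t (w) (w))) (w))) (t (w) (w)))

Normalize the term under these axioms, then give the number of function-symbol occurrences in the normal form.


1. (p (r (f (t (w) (w)) (w)) (t (u (t (w) (w))) (w))) (t (w) (w)))  →  (p (r (f (w) (w)) (t (u (t (w) (w))) (w))) (t (w) (w)))
2. (p (r (f (w) (w)) (t (u (t (w) (w))) (w))) (t (w) (w)))  →  (p (r (f (w) (w)) (u (t (w) (w)))) (t (w) (w)))
3. (p (r (f (w) (w)) (u (t (w) (w)))) (t (w) (w)))  →  (p (r (f (w) (w)) (u (w))) (t (w) (w)))
4. (p (r (f (w) (w)) (u (w))) (t (w) (w)))  →  (p (r (f (w) (w)) (u (w))) (w))
normal form: (p (r (f (w) (w)) (u (w))) (w))

size = 8


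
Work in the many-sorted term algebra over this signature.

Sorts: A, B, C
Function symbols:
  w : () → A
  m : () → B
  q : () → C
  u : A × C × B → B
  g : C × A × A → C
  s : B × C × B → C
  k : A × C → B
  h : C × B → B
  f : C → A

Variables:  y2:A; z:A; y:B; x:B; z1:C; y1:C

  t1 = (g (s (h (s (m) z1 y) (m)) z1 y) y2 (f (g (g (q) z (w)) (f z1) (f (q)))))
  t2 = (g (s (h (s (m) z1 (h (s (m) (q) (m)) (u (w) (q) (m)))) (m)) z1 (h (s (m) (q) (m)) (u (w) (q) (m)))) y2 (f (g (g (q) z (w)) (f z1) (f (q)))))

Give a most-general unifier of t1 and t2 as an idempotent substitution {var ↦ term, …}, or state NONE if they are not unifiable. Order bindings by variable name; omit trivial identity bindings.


{y ↦ (h (s (m) (q) (m)) (u (w) (q) (m)))}


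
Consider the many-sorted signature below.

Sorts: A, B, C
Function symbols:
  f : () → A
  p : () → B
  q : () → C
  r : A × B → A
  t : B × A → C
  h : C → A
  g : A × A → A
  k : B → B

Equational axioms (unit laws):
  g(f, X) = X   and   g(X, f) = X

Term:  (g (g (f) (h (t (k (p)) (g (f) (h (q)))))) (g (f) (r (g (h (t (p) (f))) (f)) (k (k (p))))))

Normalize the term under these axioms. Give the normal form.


normal form = (g (h (t (k (p)) (h (q)))) (r (h (t (p) (f))) (k (k (p)))))

1. (g (g (f) (h (t (k (p)) (g (f) (h (q)))))) (g (f) (r (g (h (t (p) (f))) (f)) (k (k (p))))))  →  (g (h (t (k (p)) (g (f) (h (q))))) (g (f) (r (g (h (t (p) (f))) (f)) (k (k (p))))))
2. (g (h (t (k (p)) (g (f) (h (q))))) (g (f) (r (g (h (t (p) (f))) (f)) (k (k (p))))))  →  (g (h (t (k (p)) (h (q)))) (g (f) (r (g (h (t (p) (f))) (f)) (k (k (p))))))
3. (g (h (t (k (p)) (h (q)))) (g (f) (r (g (h (t (p) (f))) (f)) (k (k (p))))))  →  (g (h (t (k (p)) (h (q)))) (r (g (h (t (p) (f))) (f)) (k (k (p)))))
4. (g (h (t (k (p)) (h (q)))) (r (g (h (t (p) (f))) (f)) (k (k (p)))))  →  (g (h (t (k (p)) (h (q)))) (r (h (t (p) (f))) (k (k (p)))))


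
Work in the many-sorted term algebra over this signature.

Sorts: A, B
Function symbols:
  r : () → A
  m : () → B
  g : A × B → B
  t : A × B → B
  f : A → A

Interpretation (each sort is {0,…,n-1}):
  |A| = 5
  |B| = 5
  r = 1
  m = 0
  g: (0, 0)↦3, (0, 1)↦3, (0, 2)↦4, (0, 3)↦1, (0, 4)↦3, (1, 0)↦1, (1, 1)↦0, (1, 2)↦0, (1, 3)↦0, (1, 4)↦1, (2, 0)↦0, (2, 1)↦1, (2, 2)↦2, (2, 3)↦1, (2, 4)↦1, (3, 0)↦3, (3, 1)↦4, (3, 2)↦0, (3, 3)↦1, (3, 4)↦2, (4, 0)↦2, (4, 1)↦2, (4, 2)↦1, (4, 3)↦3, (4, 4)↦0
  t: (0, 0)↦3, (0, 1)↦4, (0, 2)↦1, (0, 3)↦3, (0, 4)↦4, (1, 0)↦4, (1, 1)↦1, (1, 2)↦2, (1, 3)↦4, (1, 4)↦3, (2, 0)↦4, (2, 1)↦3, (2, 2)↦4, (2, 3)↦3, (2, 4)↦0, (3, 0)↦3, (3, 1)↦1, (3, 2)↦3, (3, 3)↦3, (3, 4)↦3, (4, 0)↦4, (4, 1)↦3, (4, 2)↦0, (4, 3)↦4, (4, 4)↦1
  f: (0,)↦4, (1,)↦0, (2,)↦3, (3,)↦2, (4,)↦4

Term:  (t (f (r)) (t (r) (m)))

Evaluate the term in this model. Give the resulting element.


  r = 1
  (f (r)) = f(1,) = 0
  r = 1
  m = 0
  (t (r) (m)) = t(1, 0) = 4
  (t (f (r)) (t (r) (m))) = t(0, 4) = 4

value = 4


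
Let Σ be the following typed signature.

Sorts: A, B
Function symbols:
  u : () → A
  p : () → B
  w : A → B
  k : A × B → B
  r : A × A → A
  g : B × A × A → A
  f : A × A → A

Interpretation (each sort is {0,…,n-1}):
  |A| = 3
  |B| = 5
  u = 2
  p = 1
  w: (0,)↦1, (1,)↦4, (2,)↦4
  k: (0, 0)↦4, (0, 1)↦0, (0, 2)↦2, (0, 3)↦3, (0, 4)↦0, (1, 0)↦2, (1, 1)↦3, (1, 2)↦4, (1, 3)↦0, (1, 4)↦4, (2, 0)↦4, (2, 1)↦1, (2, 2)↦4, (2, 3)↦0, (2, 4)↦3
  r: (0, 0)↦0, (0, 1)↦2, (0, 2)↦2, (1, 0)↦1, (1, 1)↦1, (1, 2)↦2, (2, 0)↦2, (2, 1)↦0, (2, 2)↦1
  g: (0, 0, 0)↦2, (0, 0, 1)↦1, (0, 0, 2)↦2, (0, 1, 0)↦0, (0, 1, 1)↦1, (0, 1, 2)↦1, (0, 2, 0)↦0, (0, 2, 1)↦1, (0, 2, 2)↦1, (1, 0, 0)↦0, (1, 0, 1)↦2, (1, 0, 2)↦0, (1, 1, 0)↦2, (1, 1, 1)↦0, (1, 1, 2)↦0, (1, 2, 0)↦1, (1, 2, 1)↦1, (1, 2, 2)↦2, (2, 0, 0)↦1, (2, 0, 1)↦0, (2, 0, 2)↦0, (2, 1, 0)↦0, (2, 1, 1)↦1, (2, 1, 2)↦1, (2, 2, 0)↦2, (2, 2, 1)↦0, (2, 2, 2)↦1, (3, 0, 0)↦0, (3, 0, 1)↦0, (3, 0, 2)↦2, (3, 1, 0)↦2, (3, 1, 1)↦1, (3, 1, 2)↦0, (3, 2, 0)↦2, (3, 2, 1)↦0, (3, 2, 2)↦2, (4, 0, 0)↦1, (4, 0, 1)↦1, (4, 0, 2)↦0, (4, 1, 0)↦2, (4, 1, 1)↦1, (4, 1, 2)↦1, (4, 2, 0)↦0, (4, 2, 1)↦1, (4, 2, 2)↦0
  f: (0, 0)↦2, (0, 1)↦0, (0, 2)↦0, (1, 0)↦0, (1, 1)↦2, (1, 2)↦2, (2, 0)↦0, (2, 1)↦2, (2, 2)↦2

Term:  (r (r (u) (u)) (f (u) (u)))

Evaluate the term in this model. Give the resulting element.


value = 2

  u = 2
  u = 2
  (r (u) (u)) = r(2, 2) = 1
  u = 2
  u = 2
  (f (u) (u)) = f(2, 2) = 2
  (r (r (u) (u)) (f (u) (u))) = r(1, 2) = 2


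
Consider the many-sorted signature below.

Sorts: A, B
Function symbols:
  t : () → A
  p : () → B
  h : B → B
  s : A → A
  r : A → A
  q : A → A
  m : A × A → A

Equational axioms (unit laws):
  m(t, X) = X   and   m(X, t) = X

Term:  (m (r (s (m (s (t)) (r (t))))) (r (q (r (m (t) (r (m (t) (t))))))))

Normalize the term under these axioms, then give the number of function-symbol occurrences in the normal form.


size = 13

1. (m (r (s (m (s (t)) (r (t))))) (r (q (r (m (t) (r (m (t) (t))))))))  →  (m (r (s (m (s (t)) (r (t))))) (r (q (r (r (m (t) (t)))))))
2. (m (r (s (m (s (t)) (r (t))))) (r (q (r (r (m (t) (t)))))))  →  (m (r (s (m (s (t)) (r (t))))) (r (q (r (r (t))))))
normal form: (m (r (s (m (s (t)) (r (t))))) (r (q (r (r (t))))))


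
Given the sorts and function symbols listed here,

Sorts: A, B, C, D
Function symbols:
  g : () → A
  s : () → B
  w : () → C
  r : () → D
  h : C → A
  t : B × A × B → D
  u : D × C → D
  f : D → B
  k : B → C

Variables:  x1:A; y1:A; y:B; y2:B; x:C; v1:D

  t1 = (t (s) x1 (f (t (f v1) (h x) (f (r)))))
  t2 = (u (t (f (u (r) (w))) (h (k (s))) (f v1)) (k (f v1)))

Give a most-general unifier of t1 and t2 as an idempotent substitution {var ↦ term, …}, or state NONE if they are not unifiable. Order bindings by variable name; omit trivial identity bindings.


NONE (not unifiable)

head clash or occurs-check failure — not unifiable


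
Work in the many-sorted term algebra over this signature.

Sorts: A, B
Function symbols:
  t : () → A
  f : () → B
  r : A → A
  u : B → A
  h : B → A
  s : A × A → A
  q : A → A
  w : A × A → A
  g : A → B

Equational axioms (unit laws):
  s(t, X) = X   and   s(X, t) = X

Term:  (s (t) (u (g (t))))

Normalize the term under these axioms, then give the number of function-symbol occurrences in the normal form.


1. (s (t) (u (g (t))))  →  (u (g (t)))
normal form: (u (g (t)))

size = 3


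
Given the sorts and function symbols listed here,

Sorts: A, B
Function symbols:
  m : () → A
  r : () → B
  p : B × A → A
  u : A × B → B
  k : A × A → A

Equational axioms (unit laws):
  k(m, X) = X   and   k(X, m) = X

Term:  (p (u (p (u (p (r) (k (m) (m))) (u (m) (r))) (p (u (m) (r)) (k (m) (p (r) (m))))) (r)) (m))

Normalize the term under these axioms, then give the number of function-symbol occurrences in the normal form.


1. (p (u (p (u (p (r) (k (m) (m))) (u (m) (r))) (p (u (m) (r)) (k (m) (p (r) (m))))) (r)) (m))  →  (p (u (p (u (p (r) (m)) (u (m) (r))) (p (u (m) (r)) (k (m) (p (r) (m))))) (r)) (m))
2. (p (u (p (u (p (r) (m)) (u (m) (r))) (p (u (m) (r)) (k (m) (p (r) (m))))) (r)) (m))  →  (p (u (p (u (p (r) (m)) (u (m) (r))) (p (u (m) (r)) (p (r) (m)))) (r)) (m))
normal form: (p (u (p (u (p (r) (m)) (u (m) (r))) (p (u (m) (r)) (p (r) (m)))) (r)) (m))

size = 19


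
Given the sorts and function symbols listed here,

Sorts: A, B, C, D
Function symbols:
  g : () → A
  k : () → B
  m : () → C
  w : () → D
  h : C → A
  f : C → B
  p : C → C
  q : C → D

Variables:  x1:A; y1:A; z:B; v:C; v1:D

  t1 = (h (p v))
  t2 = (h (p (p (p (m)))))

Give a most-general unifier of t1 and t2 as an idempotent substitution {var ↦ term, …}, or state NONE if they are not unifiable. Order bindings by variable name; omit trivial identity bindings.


{v ↦ (p (p (m)))}


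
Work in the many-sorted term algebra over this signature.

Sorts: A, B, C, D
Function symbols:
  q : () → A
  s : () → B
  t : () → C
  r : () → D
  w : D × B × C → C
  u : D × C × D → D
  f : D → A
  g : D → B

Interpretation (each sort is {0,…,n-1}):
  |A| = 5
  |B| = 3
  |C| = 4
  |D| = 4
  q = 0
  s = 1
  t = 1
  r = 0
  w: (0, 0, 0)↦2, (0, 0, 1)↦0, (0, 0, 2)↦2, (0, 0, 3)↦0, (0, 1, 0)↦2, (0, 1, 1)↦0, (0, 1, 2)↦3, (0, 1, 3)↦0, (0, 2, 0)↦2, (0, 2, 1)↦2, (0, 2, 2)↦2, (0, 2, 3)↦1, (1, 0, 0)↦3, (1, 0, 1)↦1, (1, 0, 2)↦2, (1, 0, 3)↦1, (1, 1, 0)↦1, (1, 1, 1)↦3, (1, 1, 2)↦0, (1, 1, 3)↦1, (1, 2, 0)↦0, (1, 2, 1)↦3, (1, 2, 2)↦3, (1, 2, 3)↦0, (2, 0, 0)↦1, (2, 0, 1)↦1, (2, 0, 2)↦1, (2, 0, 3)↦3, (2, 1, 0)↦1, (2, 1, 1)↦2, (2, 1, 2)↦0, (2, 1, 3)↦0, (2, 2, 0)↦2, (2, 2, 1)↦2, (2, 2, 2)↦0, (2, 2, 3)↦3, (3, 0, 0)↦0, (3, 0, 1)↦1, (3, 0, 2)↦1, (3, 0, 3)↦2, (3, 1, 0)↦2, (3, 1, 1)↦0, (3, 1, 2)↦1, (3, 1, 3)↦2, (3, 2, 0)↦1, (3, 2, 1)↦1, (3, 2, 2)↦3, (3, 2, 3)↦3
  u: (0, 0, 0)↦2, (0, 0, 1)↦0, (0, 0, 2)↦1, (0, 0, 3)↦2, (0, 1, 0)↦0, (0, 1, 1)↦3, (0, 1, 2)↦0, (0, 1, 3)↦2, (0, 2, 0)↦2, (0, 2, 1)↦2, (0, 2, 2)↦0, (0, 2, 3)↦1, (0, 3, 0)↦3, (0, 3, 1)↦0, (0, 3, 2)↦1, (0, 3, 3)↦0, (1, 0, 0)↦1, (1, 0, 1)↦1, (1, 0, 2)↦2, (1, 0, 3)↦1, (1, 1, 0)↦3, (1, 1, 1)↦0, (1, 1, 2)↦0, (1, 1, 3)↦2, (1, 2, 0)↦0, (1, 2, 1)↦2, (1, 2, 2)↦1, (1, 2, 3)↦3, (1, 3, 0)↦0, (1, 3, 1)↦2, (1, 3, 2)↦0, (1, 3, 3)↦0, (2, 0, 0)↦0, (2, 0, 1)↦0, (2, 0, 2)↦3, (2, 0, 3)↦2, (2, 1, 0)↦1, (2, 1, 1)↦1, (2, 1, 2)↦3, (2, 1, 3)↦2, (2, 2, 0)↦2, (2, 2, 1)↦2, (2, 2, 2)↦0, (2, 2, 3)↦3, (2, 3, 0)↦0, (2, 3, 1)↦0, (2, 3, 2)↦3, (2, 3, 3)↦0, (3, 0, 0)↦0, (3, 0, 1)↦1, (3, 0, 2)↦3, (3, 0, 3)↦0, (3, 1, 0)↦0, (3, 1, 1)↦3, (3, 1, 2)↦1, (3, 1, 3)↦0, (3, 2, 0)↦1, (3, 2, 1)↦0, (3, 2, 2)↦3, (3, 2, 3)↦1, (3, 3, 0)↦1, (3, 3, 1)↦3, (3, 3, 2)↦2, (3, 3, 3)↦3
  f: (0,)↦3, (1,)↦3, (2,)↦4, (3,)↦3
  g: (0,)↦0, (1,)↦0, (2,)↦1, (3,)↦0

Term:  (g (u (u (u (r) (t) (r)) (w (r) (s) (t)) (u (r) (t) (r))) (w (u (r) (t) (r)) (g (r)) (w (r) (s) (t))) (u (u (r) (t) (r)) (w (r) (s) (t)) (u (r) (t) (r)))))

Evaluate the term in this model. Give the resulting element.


value = 0

  r = 0
  t = 1
  r = 0
  (u (r) (t) (r)) = u(0, 1, 0) = 0
  r = 0
  s = 1
  t = 1
  (w (r) (s) (t)) = w(0, 1, 1) = 0
  r = 0
  t = 1
  r = 0
  (u (r) (t) (r)) = u(0, 1, 0) = 0
  (u (u (r) (t) (r)) (w (r) (s) (t)) (u (r) (t) (r))) = u(0, 0, 0) = 2
  r = 0
  t = 1
  r = 0
  (u (r) (t) (r)) = u(0, 1, 0) = 0
  r = 0
  (g (r)) = g(0,) = 0
  r = 0
  s = 1
  t = 1
  (w (r) (s) (t)) = w(0, 1, 1) = 0
  (w (u (r) (t) (r)) (g (r)) (w (r) (s) (t))) = w(0, 0, 0) = 2
  r = 0
  t = 1
  r = 0
  (u (r) (t) (r)) = u(0, 1, 0) = 0
  r = 0
  s = 1
  t = 1
  (w (r) (s) (t)) = w(0, 1, 1) = 0
  r = 0
  t = 1
  r = 0
  (u (r) (t) (r)) = u(0, 1, 0) = 0
  (u (u (r) (t) (r)) (w (r) (s) (t)) (u (r) (t) (r))) = u(0, 0, 0) = 2
  (u (u (u (r) (t) (r)) (w (r) (s) (t)) (u (r) (t) (r))) (w (u (r) (t) (r)) (g (r)) (w (r) (s) (t))) (u (u (r) (t) (r)) (w (r) (s) (t)) (u (r) (t) (r)))) = u(2, 2, 2) = 0
  (g (u (u (u (r) (t) (r)) (w (r) (s) (t)) (u (r) (t) (r))) (w (u (r) (t) (r)) (g (r)) (w (r) (s) (t))) (u (u (r) (t) (r)) (w (r) (s) (t)) (u (r) (t) (r))))) = g(0,) = 0


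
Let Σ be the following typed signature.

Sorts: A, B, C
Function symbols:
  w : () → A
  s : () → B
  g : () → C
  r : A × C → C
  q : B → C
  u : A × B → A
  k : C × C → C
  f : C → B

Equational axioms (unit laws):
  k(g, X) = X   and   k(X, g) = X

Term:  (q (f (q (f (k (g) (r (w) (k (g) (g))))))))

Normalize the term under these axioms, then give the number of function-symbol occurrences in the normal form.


size = 7

1. (q (f (q (f (k (g) (r (w) (k (g) (g))))))))  →  (q (f (q (f (r (w) (k (g) (g)))))))
2. (q (f (q (f (r (w) (k (g) (g)))))))  →  (q (f (q (f (r (w) (g))))))
normal form: (q (f (q (f (r (w) (g))))))


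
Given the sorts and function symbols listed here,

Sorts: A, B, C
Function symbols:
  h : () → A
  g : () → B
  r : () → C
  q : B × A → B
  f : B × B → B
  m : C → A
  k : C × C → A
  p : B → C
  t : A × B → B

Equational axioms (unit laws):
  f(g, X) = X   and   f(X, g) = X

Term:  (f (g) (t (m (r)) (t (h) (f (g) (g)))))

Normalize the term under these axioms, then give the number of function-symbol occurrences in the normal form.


1. (f (g) (t (m (r)) (t (h) (f (g) (g)))))  →  (t (m (r)) (t (h) (f (g) (g))))
2. (t (m (r)) (t (h) (f (g) (g))))  →  (t (m (r)) (t (h) (g)))
normal form: (t (m (r)) (t (h) (g)))

size = 6


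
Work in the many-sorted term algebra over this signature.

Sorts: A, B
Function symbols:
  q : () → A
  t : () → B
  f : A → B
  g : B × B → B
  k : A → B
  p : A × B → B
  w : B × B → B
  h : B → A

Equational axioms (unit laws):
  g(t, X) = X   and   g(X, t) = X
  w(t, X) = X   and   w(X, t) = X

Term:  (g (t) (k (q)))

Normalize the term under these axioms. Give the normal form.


1. (g (t) (k (q)))  →  (k (q))

normal form = (k (q))


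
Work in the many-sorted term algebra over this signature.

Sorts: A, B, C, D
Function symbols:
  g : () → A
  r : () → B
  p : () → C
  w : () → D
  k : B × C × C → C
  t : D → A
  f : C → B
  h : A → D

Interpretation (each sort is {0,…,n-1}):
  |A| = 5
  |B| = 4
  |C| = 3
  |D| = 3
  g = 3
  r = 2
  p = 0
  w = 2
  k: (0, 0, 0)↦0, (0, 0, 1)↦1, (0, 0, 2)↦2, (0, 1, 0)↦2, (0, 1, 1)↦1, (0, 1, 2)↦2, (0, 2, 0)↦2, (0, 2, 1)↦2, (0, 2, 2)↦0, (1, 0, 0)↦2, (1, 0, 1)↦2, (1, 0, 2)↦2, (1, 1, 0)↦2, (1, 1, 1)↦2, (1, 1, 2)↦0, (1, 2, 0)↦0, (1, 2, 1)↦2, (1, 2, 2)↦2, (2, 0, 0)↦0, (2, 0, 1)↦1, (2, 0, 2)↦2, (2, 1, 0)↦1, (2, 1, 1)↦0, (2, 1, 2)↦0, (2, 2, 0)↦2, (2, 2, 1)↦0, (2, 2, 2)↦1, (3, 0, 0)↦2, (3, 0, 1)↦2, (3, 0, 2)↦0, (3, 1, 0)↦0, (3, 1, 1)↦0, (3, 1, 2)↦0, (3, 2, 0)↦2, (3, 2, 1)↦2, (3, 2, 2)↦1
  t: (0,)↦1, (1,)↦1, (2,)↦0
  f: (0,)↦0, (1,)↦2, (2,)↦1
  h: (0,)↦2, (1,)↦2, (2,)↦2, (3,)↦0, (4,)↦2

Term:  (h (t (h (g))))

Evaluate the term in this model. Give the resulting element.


  g = 3
  (h (g)) = h(3,) = 0
  (t (h (g))) = t(0,) = 1
  (h (t (h (g)))) = h(1,) = 2

value = 2


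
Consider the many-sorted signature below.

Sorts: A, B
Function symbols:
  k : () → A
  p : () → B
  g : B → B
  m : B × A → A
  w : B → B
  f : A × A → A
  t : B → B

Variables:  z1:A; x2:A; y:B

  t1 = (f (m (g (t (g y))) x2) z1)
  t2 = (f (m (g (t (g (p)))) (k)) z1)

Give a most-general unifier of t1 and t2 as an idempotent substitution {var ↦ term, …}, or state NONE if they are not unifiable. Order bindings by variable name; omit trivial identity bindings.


{x2 ↦ (k), y ↦ (p)}


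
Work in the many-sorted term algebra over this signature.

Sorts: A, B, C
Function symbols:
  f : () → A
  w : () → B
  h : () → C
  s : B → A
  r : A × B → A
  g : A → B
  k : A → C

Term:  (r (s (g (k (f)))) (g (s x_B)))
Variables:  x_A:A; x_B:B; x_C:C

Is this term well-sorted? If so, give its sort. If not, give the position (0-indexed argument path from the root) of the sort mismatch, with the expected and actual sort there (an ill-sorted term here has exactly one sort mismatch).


        (f) : A
      (k (f)) : C
    (g (k (f))) : ✗ arg 0 at [0, 0, 0] has sort C, expected A
      x_B : B
    (s x_B) : A
  (g (s x_B)) : B

ill-sorted at position [0, 0, 0]: expected A, got C


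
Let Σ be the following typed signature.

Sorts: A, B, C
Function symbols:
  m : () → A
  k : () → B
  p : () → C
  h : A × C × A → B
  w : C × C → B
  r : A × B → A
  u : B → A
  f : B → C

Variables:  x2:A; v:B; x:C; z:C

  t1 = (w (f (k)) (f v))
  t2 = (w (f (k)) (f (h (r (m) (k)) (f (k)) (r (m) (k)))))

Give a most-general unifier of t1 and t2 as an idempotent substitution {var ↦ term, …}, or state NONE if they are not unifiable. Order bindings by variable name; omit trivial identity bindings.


{v ↦ (h (r (m) (k)) (f (k)) (r (m) (k)))}


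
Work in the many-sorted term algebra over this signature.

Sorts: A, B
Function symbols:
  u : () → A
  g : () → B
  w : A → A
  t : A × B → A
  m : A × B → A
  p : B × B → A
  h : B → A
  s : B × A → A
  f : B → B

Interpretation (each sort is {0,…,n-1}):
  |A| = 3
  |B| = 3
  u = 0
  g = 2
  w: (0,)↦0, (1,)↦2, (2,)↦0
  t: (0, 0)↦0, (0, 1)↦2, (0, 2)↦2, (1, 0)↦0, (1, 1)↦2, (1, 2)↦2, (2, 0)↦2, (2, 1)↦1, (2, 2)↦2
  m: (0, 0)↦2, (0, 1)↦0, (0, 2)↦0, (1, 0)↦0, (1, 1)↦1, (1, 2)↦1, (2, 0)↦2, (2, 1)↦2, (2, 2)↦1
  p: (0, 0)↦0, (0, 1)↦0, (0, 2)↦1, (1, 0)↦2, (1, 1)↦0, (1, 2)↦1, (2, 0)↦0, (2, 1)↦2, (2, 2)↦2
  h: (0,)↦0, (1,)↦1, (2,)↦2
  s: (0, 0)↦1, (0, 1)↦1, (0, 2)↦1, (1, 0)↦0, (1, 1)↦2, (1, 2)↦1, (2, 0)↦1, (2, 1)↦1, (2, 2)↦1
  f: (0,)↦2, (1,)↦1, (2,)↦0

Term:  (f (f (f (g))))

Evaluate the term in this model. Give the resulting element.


  g = 2
  (f (g)) = f(2,) = 0
  (f (f (g))) = f(0,) = 2
  (f (f (f (g)))) = f(2,) = 0

value = 0


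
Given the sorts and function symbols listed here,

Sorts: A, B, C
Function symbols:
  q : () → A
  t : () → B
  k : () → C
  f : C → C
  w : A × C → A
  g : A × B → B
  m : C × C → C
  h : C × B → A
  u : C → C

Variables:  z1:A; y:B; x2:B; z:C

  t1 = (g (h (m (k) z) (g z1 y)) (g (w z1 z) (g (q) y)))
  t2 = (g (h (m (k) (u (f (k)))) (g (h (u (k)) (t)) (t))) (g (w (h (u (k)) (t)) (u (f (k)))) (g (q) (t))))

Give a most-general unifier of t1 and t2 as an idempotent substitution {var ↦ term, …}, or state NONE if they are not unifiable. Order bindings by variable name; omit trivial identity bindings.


{y ↦ (t), z ↦ (u (f (k))), z1 ↦ (h (u (k)) (t))}


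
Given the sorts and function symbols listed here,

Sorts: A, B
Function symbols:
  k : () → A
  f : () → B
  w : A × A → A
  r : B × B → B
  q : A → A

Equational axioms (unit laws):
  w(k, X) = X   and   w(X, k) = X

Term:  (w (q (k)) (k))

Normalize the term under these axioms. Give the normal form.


1. (w (q (k)) (k))  →  (q (k))

normal form = (q (k))


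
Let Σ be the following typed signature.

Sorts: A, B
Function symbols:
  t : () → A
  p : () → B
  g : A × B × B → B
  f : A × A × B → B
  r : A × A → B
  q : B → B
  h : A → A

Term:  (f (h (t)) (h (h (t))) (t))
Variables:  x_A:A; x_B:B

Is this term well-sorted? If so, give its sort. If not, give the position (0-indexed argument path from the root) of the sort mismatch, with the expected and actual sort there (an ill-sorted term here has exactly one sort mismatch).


    (t) : A
  (h (t)) : A
      (t) : A
    (h (t)) : A
  (h (h (t))) : A
  (t) : A
(f (h (t)) (h (h (t))) (t)) : ✗ arg 2 at [2] has sort A, expected B

ill-sorted at position [2]: expected B, got A


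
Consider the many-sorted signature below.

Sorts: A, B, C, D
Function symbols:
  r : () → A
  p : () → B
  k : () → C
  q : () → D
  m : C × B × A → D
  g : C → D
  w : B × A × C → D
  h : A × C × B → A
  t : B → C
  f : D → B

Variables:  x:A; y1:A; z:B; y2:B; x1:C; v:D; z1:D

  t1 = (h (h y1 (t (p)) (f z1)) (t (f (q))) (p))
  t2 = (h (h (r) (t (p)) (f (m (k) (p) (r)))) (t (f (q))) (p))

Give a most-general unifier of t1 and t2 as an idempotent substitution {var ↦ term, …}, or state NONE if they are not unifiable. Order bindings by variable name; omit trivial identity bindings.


{y1 ↦ (r), z1 ↦ (m (k) (p) (r))}


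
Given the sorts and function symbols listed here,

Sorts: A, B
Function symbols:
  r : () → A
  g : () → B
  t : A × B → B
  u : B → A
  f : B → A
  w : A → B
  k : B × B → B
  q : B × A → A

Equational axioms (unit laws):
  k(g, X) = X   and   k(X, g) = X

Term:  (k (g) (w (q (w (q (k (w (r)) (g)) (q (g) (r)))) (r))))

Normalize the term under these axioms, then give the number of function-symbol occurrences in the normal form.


1. (k (g) (w (q (w (q (k (w (r)) (g)) (q (g) (r)))) (r))))  →  (w (q (w (q (k (w (r)) (g)) (q (g) (r)))) (r)))
2. (w (q (w (q (k (w (r)) (g)) (q (g) (r)))) (r)))  →  (w (q (w (q (w (r)) (q (g) (r)))) (r)))
normal form: (w (q (w (q (w (r)) (q (g) (r)))) (r)))

size = 10


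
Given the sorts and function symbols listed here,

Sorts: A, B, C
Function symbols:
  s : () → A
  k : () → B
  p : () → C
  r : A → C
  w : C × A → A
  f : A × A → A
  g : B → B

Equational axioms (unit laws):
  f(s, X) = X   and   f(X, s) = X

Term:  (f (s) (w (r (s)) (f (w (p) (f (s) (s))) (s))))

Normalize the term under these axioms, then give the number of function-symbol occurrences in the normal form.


size = 6

1. (f (s) (w (r (s)) (f (w (p) (f (s) (s))) (s))))  →  (w (r (s)) (f (w (p) (f (s) (s))) (s)))
2. (w (r (s)) (f (w (p) (f (s) (s))) (s)))  →  (w (r (s)) (w (p) (f (s) (s))))
3. (w (r (s)) (w (p) (f (s) (s))))  →  (w (r (s)) (w (p) (s)))
normal form: (w (r (s)) (w (p) (s)))


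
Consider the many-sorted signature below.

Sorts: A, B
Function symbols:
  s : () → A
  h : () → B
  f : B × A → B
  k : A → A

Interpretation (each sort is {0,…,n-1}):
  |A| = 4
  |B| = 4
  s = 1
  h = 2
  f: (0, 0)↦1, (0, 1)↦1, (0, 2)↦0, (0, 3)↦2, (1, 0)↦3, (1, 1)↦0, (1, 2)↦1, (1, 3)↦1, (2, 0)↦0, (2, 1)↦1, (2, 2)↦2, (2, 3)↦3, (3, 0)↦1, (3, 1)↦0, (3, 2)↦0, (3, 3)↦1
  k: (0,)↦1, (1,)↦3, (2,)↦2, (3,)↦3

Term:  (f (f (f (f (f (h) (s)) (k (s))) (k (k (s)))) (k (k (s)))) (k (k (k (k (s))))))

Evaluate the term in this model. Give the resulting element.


  h = 2
  s = 1
  (f (h) (s)) = f(2, 1) = 1
  s = 1
  (k (s)) = k(1,) = 3
  (f (f (h) (s)) (k (s))) = f(1, 3) = 1
  s = 1
  (k (s)) = k(1,) = 3
  (k (k (s))) = k(3,) = 3
  (f (f (f (h) (s)) (k (s))) (k (k (s)))) = f(1, 3) = 1
  s = 1
  (k (s)) = k(1,) = 3
  (k (k (s))) = k(3,) = 3
  (f (f (f (f (h) (s)) (k (s))) (k (k (s)))) (k (k (s)))) = f(1, 3) = 1
  s = 1
  (k (s)) = k(1,) = 3
  (k (k (s))) = k(3,) = 3
  (k (k (k (s)))) = k(3,) = 3
  (k (k (k (k (s))))) = k(3,) = 3
  (f (f (f (f (f (h) (s)) (k (s))) (k (k (s)))) (k (k (s)))) (k (k (k (k (s)))))) = f(1, 3) = 1

value = 1


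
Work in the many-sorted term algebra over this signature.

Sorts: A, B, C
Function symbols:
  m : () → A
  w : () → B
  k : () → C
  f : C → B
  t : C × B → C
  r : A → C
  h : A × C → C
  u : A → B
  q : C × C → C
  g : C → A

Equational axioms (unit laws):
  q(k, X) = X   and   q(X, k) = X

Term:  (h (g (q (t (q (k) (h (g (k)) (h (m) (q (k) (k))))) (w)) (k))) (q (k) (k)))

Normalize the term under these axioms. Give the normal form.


normal form = (h (g (t (h (g (k)) (h (m) (k))) (w))) (k))

1. (h (g (q (t (q (k) (h (g (k)) (h (m) (q (k) (k))))) (w)) (k))) (q (k) (k)))  →  (h (g (t (q (k) (h (g (k)) (h (m) (q (k) (k))))) (w))) (q (k) (k)))
2. (h (g (t (q (k) (h (g (k)) (h (m) (q (k) (k))))) (w))) (q (k) (k)))  →  (h (g (t (h (g (k)) (h (m) (q (k) (k)))) (w))) (q (k) (k)))
3. (h (g (t (h (g (k)) (h (m) (q (k) (k)))) (w))) (q (k) (k)))  →  (h (g (t (h (g (k)) (h (m) (k))) (w))) (q (k) (k)))
4. (h (g (t (h (g (k)) (h (m) (k))) (w))) (q (k) (k)))  →  (h (g (t (h (g (k)) (h (m) (k))) (w))) (k))


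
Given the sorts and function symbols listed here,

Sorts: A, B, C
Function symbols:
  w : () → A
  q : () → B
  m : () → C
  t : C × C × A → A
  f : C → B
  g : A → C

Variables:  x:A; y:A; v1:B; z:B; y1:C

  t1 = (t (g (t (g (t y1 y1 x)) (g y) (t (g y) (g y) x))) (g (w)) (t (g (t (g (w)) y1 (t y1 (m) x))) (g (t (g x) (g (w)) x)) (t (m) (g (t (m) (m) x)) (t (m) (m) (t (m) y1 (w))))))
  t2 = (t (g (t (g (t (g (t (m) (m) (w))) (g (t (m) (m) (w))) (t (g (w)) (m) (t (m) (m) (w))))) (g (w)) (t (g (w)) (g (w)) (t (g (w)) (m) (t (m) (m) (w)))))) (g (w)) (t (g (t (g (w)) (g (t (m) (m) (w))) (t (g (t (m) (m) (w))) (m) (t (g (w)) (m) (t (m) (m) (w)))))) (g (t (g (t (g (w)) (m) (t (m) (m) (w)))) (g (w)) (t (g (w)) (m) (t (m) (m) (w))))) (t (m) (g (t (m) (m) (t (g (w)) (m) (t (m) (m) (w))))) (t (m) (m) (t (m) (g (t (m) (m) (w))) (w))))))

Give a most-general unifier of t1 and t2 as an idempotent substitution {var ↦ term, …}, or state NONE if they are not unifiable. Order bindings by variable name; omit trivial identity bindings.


{x ↦ (t (g (w)) (m) (t (m) (m) (w))), y ↦ (w), y1 ↦ (g (t (m) (m) (w)))}


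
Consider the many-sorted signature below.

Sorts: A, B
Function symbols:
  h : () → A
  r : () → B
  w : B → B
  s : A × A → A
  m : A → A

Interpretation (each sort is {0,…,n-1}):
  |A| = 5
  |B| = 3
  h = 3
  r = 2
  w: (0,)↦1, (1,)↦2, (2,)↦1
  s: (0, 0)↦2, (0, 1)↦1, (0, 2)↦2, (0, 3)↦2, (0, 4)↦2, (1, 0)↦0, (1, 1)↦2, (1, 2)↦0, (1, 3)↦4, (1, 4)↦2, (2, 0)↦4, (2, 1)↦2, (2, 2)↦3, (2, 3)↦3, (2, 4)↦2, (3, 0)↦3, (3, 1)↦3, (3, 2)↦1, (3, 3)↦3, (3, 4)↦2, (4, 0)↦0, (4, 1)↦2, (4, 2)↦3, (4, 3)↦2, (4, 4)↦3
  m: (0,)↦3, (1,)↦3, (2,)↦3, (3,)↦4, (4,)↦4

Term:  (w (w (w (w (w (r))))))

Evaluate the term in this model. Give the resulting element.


  r = 2
  (w (r)) = w(2,) = 1
  (w (w (r))) = w(1,) = 2
  (w (w (w (r)))) = w(2,) = 1
  (w (w (w (w (r))))) = w(1,) = 2
  (w (w (w (w (w (r)))))) = w(2,) = 1

value = 1


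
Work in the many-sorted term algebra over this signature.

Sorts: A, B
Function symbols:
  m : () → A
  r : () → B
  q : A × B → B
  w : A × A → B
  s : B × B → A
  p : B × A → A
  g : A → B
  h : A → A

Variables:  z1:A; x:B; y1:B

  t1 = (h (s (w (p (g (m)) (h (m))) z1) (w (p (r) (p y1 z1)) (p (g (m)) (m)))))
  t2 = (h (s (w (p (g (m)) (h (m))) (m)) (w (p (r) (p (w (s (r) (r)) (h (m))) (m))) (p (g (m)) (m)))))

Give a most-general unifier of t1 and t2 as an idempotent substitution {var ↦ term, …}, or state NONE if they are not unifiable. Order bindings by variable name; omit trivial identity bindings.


{y1 ↦ (w (s (r) (r)) (h (m))), z1 ↦ (m)}


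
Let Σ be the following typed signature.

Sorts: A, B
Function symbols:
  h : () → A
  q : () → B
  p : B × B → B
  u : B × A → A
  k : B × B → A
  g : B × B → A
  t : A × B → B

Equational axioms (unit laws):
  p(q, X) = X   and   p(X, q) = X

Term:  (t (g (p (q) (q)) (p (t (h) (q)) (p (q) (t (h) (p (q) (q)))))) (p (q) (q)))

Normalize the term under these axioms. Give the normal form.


1. (t (g (p (q) (q)) (p (t (h) (q)) (p (q) (t (h) (p (q) (q)))))) (p (q) (q)))  →  (t (g (q) (p (t (h) (q)) (p (q) (t (h) (p (q) (q)))))) (p (q) (q)))
2. (t (g (q) (p (t (h) (q)) (p (q) (t (h) (p (q) (q)))))) (p (q) (q)))  →  (t (g (q) (p (t (h) (q)) (t (h) (p (q) (q))))) (p (q) (q)))
3. (t (g (q) (p (t (h) (q)) (t (h) (p (q) (q))))) (p (q) (q)))  →  (t (g (q) (p (t (h) (q)) (t (h) (q)))) (p (q) (q)))
4. (t (g (q) (p (t (h) (q)) (t (h) (q)))) (p (q) (q)))  →  (t (g (q) (p (t (h) (q)) (t (h) (q)))) (q))

normal form = (t (g (q) (p (t (h) (q)) (t (h) (q)))) (q))


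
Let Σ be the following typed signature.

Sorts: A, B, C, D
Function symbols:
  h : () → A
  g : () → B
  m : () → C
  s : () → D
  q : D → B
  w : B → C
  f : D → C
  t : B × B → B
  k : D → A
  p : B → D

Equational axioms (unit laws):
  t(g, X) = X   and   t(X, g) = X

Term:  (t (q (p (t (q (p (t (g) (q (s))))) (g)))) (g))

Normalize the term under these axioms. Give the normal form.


normal form = (q (p (q (p (q (s))))))

1. (t (q (p (t (q (p (t (g) (q (s))))) (g)))) (g))  →  (q (p (t (q (p (t (g) (q (s))))) (g))))
2. (q (p (t (q (p (t (g) (q (s))))) (g))))  →  (q (p (q (p (t (g) (q (s)))))))
3. (q (p (q (p (t (g) (q (s)))))))  →  (q (p (q (p (q (s))))))


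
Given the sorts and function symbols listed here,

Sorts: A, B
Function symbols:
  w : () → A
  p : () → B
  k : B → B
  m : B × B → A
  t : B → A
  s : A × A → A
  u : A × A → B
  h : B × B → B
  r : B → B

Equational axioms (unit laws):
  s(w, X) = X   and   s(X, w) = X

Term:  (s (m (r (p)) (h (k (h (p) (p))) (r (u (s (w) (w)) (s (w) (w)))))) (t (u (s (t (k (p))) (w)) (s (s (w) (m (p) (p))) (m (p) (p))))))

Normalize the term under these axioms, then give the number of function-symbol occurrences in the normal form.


1. (s (m (r (p)) (h (k (h (p) (p))) (r (u (s (w) (w)) (s (w) (w)))))) (t (u (s (t (k (p))) (w)) (s (s (w) (m (p) (p))) (m (p) (p))))))  →  (s (m (r (p)) (h (k (h (p) (p))) (r (u (w) (s (w) (w)))))) (t (u (s (t (k (p))) (w)) (s (s (w) (m (p) (p))) (m (p) (p))))))
2. (s (m (r (p)) (h (k (h (p) (p))) (r (u (w) (s (w) (w)))))) (t (u (s (t (k (p))) (w)) (s (s (w) (m (p) (p))) (m (p) (p))))))  →  (s (m (r (p)) (h (k (h (p) (p))) (r (u (w) (w))))) (t (u (s (t (k (p))) (w)) (s (s (w) (m (p) (p))) (m (p) (p))))))
3. (s (m (r (p)) (h (k (h (p) (p))) (r (u (w) (w))))) (t (u (s (t (k (p))) (w)) (s (s (w) (m (p) (p))) (m (p) (p))))))  →  (s (m (r (p)) (h (k (h (p) (p))) (r (u (w) (w))))) (t (u (t (k (p))) (s (s (w) (m (p) (p))) (m (p) (p))))))
4. (s (m (r (p)) (h (k (h (p) (p))) (r (u (w) (w))))) (t (u (t (k (p))) (s (s (w) (m (p) (p))) (m (p) (p))))))  →  (s (m (r (p)) (h (k (h (p) (p))) (r (u (w) (w))))) (t (u (t (k (p))) (s (m (p) (p)) (m (p) (p))))))
normal form: (s (m (r (p)) (h (k (h (p) (p))) (r (u (w) (w))))) (t (u (t (k (p))) (s (m (p) (p)) (m (p) (p))))))

size = 25


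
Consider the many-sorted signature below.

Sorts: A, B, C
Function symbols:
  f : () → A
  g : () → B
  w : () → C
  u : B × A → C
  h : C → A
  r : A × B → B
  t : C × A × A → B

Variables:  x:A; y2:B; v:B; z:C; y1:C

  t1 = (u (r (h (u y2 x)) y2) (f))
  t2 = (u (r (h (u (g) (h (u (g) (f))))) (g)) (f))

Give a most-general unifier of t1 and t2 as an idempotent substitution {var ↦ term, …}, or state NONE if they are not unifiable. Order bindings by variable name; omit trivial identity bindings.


{x ↦ (h (u (g) (f))), y2 ↦ (g)}


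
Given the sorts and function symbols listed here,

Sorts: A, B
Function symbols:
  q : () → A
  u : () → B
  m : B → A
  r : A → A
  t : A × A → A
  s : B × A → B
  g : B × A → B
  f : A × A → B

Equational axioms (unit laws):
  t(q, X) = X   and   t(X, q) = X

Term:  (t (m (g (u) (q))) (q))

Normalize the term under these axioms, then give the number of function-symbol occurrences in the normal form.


size = 4

1. (t (m (g (u) (q))) (q))  →  (m (g (u) (q)))
normal form: (m (g (u) (q)))


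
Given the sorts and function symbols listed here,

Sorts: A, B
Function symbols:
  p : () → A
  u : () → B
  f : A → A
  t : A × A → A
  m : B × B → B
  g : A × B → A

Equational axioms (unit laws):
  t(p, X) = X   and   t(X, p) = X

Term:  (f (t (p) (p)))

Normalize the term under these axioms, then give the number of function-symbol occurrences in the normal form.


1. (f (t (p) (p)))  →  (f (p))
normal form: (f (p))

size = 2


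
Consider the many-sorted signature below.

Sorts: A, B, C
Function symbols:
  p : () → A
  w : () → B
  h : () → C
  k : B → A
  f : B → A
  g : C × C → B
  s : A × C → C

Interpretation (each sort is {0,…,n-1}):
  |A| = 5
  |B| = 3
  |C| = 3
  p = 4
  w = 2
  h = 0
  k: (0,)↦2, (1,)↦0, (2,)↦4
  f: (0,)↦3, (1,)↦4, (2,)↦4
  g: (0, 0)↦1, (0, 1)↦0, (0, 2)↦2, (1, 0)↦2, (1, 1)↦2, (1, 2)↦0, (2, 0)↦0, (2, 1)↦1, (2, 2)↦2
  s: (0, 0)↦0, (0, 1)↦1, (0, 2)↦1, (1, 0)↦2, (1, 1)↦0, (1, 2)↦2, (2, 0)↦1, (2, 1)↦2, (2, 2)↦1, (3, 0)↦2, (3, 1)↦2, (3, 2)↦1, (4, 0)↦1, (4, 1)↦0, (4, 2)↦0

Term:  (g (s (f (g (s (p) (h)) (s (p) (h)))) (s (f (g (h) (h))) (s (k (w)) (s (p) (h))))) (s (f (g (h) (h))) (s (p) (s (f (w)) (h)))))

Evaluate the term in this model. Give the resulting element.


  p = 4
  h = 0
  (s (p) (h)) = s(4, 0) = 1
  p = 4
  h = 0
  (s (p) (h)) = s(4, 0) = 1
  (g (s (p) (h)) (s (p) (h))) = g(1, 1) = 2
  (f (g (s (p) (h)) (s (p) (h)))) = f(2,) = 4
  h = 0
  h = 0
  (g (h) (h)) = g(0, 0) = 1
  (f (g (h) (h))) = f(1,) = 4
  w = 2
  (k (w)) = k(2,) = 4
  p = 4
  h = 0
  (s (p) (h)) = s(4, 0) = 1
  (s (k (w)) (s (p) (h))) = s(4, 1) = 0
  (s (f (g (h) (h))) (s (k (w)) (s (p) (h)))) = s(4, 0) = 1
  (s (f (g (s (p) (h)) (s (p) (h)))) (s (f (g (h) (h))) (s (k (w)) (s (p) (h))))) = s(4, 1) = 0
  h = 0
  h = 0
  (g (h) (h)) = g(0, 0) = 1
  (f (g (h) (h))) = f(1,) = 4
  p = 4
  w = 2
  (f (w)) = f(2,) = 4
  h = 0
  (s (f (w)) (h)) = s(4, 0) = 1
  (s (p) (s (f (w)) (h))) = s(4, 1) = 0
  (s (f (g (h) (h))) (s (p) (s (f (w)) (h)))) = s(4, 0) = 1
  (g (s (f (g (s (p) (h)) (s (p) (h)))) (s (f (g (h) (h))) (s (k (w)) (s (p) (h))))) (s (f (g (h) (h))) (s (p) (s (f (w)) (h))))) = g(0, 1) = 0

value = 0


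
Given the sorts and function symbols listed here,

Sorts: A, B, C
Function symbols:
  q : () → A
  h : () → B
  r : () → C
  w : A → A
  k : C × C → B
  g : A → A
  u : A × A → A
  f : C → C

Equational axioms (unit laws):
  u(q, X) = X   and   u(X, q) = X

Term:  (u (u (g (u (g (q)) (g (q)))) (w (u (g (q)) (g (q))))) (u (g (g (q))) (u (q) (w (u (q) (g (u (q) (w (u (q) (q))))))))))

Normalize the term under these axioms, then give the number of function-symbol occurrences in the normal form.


size = 22

1. (u (u (g (u (g (q)) (g (q)))) (w (u (g (q)) (g (q))))) (u (g (g (q))) (u (q) (w (u (q) (g (u (q) (w (u (q) (q))))))))))  →  (u (u (g (u (g (q)) (g (q)))) (w (u (g (q)) (g (q))))) (u (g (g (q))) (w (u (q) (g (u (q) (w (u (q) (q)))))))))
2. (u (u (g (u (g (q)) (g (q)))) (w (u (g (q)) (g (q))))) (u (g (g (q))) (w (u (q) (g (u (q) (w (u (q) (q)))))))))  →  (u (u (g (u (g (q)) (g (q)))) (w (u (g (q)) (g (q))))) (u (g (g (q))) (w (g (u (q) (w (u (q) (q))))))))
3. (u (u (g (u (g (q)) (g (q)))) (w (u (g (q)) (g (q))))) (u (g (g (q))) (w (g (u (q) (w (u (q) (q))))))))  →  (u (u (g (u (g (q)) (g (q)))) (w (u (g (q)) (g (q))))) (u (g (g (q))) (w (g (w (u (q) (q)))))))
4. (u (u (g (u (g (q)) (g (q)))) (w (u (g (q)) (g (q))))) (u (g (g (q))) (w (g (w (u (q) (q)))))))  →  (u (u (g (u (g (q)) (g (q)))) (w (u (g (q)) (g (q))))) (u (g (g (q))) (w (g (w (q))))))
normal form: (u (u (g (u (g (q)) (g (q)))) (w (u (g (q)) (g (q))))) (u (g (g (q))) (w (g (w (q))))))


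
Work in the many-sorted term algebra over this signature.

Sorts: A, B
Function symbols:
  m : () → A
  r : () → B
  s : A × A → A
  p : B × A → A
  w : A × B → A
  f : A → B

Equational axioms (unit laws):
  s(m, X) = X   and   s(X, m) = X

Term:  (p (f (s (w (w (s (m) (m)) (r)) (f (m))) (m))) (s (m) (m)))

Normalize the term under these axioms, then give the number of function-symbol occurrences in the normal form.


1. (p (f (s (w (w (s (m) (m)) (r)) (f (m))) (m))) (s (m) (m)))  →  (p (f (w (w (s (m) (m)) (r)) (f (m)))) (s (m) (m)))
2. (p (f (w (w (s (m) (m)) (r)) (f (m)))) (s (m) (m)))  →  (p (f (w (w (m) (r)) (f (m)))) (s (m) (m)))
3. (p (f (w (w (m) (r)) (f (m)))) (s (m) (m)))  →  (p (f (w (w (m) (r)) (f (m)))) (m))
normal form: (p (f (w (w (m) (r)) (f (m)))) (m))

size = 9


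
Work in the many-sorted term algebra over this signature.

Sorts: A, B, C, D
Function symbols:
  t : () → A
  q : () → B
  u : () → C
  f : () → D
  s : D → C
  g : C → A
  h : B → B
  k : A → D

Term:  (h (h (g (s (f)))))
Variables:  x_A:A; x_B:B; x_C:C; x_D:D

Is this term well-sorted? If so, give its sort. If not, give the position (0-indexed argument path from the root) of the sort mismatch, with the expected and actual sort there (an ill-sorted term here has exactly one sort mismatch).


        (f) : D
      (s (f)) : C
    (g (s (f))) : A
  (h (g (s (f)))) : ✗ arg 0 at [0, 0] has sort A, expected B

ill-sorted at position [0, 0]: expected B, got A


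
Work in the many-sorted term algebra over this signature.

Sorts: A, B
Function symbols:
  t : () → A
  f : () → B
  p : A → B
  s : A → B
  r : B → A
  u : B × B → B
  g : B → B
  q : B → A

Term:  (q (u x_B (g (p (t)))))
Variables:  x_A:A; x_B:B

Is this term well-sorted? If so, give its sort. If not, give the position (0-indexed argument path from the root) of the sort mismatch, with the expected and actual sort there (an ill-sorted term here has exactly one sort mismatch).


    x_B : B
        (t) : A
      (p (t)) : B
    (g (p (t))) : B
  (u x_B (g (p (t)))) : B
(q (u x_B (g (p (t))))) : A

well-sorted; sort = A


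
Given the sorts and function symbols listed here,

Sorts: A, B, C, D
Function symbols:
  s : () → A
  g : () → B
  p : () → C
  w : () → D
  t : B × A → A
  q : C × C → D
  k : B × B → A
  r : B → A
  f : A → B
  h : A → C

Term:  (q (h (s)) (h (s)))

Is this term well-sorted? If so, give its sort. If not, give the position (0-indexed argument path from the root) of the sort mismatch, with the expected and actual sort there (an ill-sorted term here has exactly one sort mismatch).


    (s) : A
  (h (s)) : C
    (s) : A
  (h (s)) : C
(q (h (s)) (h (s))) : D

well-sorted; sort = D


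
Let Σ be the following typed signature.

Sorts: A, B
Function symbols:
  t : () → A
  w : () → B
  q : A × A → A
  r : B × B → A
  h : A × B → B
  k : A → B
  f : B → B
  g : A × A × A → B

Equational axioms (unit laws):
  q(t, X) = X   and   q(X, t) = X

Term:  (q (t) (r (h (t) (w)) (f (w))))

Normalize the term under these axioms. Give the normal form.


1. (q (t) (r (h (t) (w)) (f (w))))  →  (r (h (t) (w)) (f (w)))

normal form = (r (h (t) (w)) (f (w)))


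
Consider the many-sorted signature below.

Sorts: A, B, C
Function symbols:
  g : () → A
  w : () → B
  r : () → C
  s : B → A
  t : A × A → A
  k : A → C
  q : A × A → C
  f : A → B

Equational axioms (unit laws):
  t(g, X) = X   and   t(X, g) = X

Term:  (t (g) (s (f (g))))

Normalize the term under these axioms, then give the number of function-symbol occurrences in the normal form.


1. (t (g) (s (f (g))))  →  (s (f (g)))
normal form: (s (f (g)))

size = 3


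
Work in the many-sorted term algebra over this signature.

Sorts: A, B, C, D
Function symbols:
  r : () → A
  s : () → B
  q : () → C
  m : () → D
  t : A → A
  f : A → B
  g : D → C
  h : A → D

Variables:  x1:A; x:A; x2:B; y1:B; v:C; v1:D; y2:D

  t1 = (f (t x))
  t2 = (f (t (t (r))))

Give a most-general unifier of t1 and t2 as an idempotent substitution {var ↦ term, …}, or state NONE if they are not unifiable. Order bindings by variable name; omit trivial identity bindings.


{x ↦ (t (r))}
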